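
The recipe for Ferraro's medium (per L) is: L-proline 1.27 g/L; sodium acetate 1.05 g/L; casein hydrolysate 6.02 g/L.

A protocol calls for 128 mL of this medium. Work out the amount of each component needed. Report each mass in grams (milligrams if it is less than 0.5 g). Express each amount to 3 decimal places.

L-proline 162.560 mg; sodium acetate 134.400 mg; casein hydrolysate 0.771 g

Working volume: 128 mL = 0.128 L.
L-proline: 1.27 g/L × 0.128 L = 0.16256 g = 162.560 mg
sodium acetate: 1.05 g/L × 0.128 L = 0.1344 g = 134.400 mg
casein hydrolysate: 6.02 g/L × 0.128 L = 0.771 g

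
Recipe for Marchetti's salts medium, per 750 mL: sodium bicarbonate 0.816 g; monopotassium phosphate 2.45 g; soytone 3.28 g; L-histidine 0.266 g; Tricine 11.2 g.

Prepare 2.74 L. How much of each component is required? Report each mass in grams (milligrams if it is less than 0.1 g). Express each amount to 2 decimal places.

sodium bicarbonate 2.98 g; monopotassium phosphate 8.95 g; soytone 11.98 g; L-histidine 0.97 g; Tricine 40.92 g

Scale factor = 2740 mL / 750 mL = 3.65333.
sodium bicarbonate: 0.816 g × (2740 mL / 750 mL) = 2.98 g
monopotassium phosphate: 2.45 g × (2740 mL / 750 mL) = 8.95 g
soytone: 3.28 g × (2740 mL / 750 mL) = 11.98 g
L-histidine: 0.266 g × (2740 mL / 750 mL) = 0.97 g
Tricine: 11.2 g × (2740 mL / 750 mL) = 40.92 g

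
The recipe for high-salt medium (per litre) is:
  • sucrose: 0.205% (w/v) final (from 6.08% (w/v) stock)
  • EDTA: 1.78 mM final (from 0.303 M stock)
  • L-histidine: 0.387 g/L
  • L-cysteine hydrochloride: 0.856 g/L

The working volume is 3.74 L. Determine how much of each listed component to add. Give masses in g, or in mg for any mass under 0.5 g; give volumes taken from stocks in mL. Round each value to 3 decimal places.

sucrose 126.102 mL; EDTA 21.971 mL; L-histidine 1.447 g; L-cysteine hydrochloride 3.201 g

Working volume: 3.74 L.
sucrose: C1V1 = C2V2 → 0.205% ÷ 6.08% × 3740 mL = 126.102 mL
EDTA: dilute stock: 1.78 mM × 3740 mL ÷ 303 mM = 21.971 mL
L-histidine: 0.387 g/L × 3.74 L = 1.447 g
L-cysteine hydrochloride: 0.856 g/L × 3.74 L = 3.201 g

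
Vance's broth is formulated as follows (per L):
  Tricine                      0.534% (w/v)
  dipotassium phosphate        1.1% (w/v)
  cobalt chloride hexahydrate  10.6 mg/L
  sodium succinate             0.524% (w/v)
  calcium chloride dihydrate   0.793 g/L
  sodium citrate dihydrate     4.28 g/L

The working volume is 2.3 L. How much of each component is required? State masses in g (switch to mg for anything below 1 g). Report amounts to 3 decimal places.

Tricine 12.282 g; dipotassium phosphate 25.300 g; cobalt chloride hexahydrate 24.380 mg; sodium succinate 12.052 g; calcium chloride dihydrate 1.824 g; sodium citrate dihydrate 9.844 g

Scale factor relative to 1 L: 2.3.
Tricine: 0.534% w/v = 5.34 g/L → 5.34 × 2.3 L = 12.282 g
dipotassium phosphate: 1.1% w/v = 11 g/L → 11 × 2.3 L = 25.300 g
cobalt chloride hexahydrate: 10.6 mg/L × 2.3 L = 24.380 mg
sodium succinate: 0.524% w/v = 5.24 g/L → 5.24 × 2.3 L = 12.052 g
calcium chloride dihydrate: 0.793 g/L × 2.3 L = 1.824 g
sodium citrate dihydrate: 4.28 g/L × 2.3 L = 9.844 g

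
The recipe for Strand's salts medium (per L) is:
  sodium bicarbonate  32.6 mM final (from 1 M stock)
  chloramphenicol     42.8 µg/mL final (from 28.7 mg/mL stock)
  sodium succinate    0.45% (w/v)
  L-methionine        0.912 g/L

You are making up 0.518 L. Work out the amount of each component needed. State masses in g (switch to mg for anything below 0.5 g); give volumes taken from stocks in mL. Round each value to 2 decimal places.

Scale factor relative to 1 L: 0.518.
sodium bicarbonate: V = C2·V2/C1 = 32.6 mM × 518 mL ÷ 1000 mM = 16.89 mL
chloramphenicol: dilute stock: 42.8 µg/mL × 518 mL ÷ 28700 µg/mL = 0.77 mL
sodium succinate: 0.45% w/v = 4.5 g/L → 4.5 × 0.518 L = 2.33 g
L-methionine: 0.912 g/L × 0.518 L = 0.472416 g = 472.42 mg

sodium bicarbonate 16.89 mL; chloramphenicol 0.77 mL; sodium succinate 2.33 g; L-methionine 472.42 mg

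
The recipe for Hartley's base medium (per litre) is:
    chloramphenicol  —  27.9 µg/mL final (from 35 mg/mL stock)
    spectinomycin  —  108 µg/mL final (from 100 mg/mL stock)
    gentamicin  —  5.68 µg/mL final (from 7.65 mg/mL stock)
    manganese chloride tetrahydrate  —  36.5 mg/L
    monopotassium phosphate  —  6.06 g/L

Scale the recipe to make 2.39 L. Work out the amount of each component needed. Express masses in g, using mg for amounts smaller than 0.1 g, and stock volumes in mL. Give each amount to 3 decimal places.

Working volume: 2.39 L.
chloramphenicol: C1V1 = C2V2 → 27.9 µg/mL × 2390 mL ÷ 35000 µg/mL = 1.905 mL
spectinomycin: V = C2·V2/C1 = 108 µg/mL × 2390 mL ÷ 100000 µg/mL = 2.581 mL
gentamicin: V = C2·V2/C1 = 5.68 µg/mL × 2390 mL ÷ 7650 µg/mL = 1.775 mL
manganese chloride tetrahydrate: 36.5 mg/L × 2.39 L = 87.235 mg
monopotassium phosphate: 6.06 g/L × 2.39 L = 14.483 g

chloramphenicol 1.905 mL; spectinomycin 2.581 mL; gentamicin 1.775 mL; manganese chloride tetrahydrate 87.235 mg; monopotassium phosphate 14.483 g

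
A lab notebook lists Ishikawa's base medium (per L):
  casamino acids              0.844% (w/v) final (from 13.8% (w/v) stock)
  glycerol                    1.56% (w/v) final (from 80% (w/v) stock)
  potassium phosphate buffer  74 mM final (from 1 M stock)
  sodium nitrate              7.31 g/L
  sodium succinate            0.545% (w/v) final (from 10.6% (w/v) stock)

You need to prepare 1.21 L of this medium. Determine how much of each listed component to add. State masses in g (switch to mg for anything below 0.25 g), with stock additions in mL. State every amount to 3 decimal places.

casamino acids 74.003 mL; glycerol 23.595 mL; potassium phosphate buffer 89.540 mL; sodium nitrate 8.845 g; sodium succinate 62.212 mL

Working volume: 1.21 L.
casamino acids: dilute stock: 0.844% ÷ 13.8% × 1210 mL = 74.003 mL
glycerol: C1V1 = C2V2 → 1.56% ÷ 80% × 1210 mL = 23.595 mL
potassium phosphate buffer: dilute stock: 74 mM × 1210 mL ÷ 1000 mM = 89.540 mL
sodium nitrate: 7.31 g/L × 1.21 L = 8.845 g
sodium succinate: dilute stock: 0.545% ÷ 10.6% × 1210 mL = 62.212 mL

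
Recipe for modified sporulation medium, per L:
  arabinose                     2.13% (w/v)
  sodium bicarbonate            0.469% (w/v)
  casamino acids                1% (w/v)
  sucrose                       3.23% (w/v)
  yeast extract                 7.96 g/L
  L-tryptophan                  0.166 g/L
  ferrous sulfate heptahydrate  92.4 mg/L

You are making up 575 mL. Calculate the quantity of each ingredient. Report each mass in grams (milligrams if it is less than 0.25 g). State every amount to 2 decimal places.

Working volume: 575 mL = 0.575 L.
arabinose: 2.13 g per 100 mL × 575 mL ÷ 100 = 12.25 g
sodium bicarbonate: 0.469 g per 100 mL × 575 mL ÷ 100 = 2.70 g
casamino acids: 1 g per 100 mL × 575 mL ÷ 100 = 5.75 g
sucrose: 3.23% w/v = 32.3 g/L → 32.3 × 0.575 L = 18.57 g
yeast extract: 7.96 g/L × 0.575 L = 4.58 g
L-tryptophan: 0.166 g/L × 0.575 L = 0.09545 g = 95.45 mg
ferrous sulfate heptahydrate: 92.4 mg/L × 0.575 L = 53.13 mg

arabinose 12.25 g; sodium bicarbonate 2.70 g; casamino acids 5.75 g; sucrose 18.57 g; yeast extract 4.58 g; L-tryptophan 95.45 mg; ferrous sulfate heptahydrate 53.13 mg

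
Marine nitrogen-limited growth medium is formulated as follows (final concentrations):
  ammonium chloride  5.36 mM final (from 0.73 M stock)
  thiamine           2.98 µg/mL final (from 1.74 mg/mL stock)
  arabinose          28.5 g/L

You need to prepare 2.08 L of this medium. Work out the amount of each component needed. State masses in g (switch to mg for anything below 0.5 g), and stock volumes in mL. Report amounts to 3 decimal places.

ammonium chloride 15.272 mL; thiamine 3.562 mL; arabinose 59.280 g

Scale factor relative to 1 L: 2.08.
ammonium chloride: dilute stock: 5.36 mM × 2080 mL ÷ 730 mM = 15.272 mL
thiamine: C1V1 = C2V2 → 2.98 µg/mL × 2080 mL ÷ 1740 µg/mL = 3.562 mL
arabinose: 28.5 g/L × 2.08 L = 59.280 g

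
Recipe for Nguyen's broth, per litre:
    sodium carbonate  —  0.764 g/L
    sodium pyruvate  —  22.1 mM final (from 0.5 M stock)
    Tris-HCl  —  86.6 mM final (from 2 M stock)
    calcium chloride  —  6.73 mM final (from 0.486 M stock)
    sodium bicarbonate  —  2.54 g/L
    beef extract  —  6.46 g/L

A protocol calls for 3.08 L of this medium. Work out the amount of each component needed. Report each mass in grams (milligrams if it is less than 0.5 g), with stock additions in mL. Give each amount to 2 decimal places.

sodium carbonate 2.35 g; sodium pyruvate 136.14 mL; Tris-HCl 133.36 mL; calcium chloride 42.65 mL; sodium bicarbonate 7.82 g; beef extract 19.90 g

Scale factor relative to 1 L: 3.08.
sodium carbonate: 0.764 g/L × 3.08 L = 2.35 g
sodium pyruvate: V = C2·V2/C1 = 22.1 mM × 3080 mL ÷ 500 mM = 136.14 mL
Tris-HCl: C1V1 = C2V2 → 86.6 mM × 3080 mL ÷ 2000 mM = 133.36 mL
calcium chloride: C1V1 = C2V2 → 6.73 mM × 3080 mL ÷ 486 mM = 42.65 mL
sodium bicarbonate: 2.54 g/L × 3.08 L = 7.82 g
beef extract: 6.46 g/L × 3.08 L = 19.90 g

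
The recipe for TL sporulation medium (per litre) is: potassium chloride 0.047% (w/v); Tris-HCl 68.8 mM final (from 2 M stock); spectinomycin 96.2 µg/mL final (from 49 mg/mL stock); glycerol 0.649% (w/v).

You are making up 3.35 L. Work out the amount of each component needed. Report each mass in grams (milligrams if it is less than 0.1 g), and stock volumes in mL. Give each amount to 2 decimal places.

Working volume: 3.35 L.
potassium chloride: 0.047% w/v = 0.47 g/L → 0.47 × 3.35 L = 1.57 g
Tris-HCl: dilute stock: 68.8 mM × 3350 mL ÷ 2000 mM = 115.24 mL
spectinomycin: C1V1 = C2V2 → 96.2 µg/mL × 3350 mL ÷ 49000 µg/mL = 6.58 mL
glycerol: 0.649 g per 100 mL × 3350 mL ÷ 100 = 21.74 g

potassium chloride 1.57 g; Tris-HCl 115.24 mL; spectinomycin 6.58 mL; glycerol 21.74 g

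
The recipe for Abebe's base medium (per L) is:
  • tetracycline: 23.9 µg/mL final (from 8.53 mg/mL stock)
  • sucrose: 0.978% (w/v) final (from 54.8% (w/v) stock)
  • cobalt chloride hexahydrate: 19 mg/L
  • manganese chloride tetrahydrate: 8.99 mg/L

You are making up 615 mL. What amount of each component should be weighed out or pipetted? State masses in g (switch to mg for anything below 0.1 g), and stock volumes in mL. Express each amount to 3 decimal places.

Target volume = 615 mL = 0.615 L.
tetracycline: V = C2·V2/C1 = 23.9 µg/mL × 615 mL ÷ 8530 µg/mL = 1.723 mL
sucrose: dilute stock: 0.978% ÷ 54.8% × 615 mL = 10.976 mL
cobalt chloride hexahydrate: 19 mg/L × 0.615 L = 11.685 mg
manganese chloride tetrahydrate: 8.99 mg/L × 0.615 L = 5.529 mg

tetracycline 1.723 mL; sucrose 10.976 mL; cobalt chloride hexahydrate 11.685 mg; manganese chloride tetrahydrate 5.529 mg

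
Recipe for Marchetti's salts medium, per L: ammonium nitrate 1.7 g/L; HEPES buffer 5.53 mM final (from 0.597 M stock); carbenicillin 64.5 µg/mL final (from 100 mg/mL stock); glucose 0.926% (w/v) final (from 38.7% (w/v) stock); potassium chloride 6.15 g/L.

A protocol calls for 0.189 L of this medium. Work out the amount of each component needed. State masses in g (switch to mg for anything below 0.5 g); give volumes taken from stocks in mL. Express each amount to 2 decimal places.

Scale factor relative to 1 L: 0.189.
ammonium nitrate: 1.7 g/L × 0.189 L = 0.3213 g = 321.30 mg
HEPES buffer: C1V1 = C2V2 → 5.53 mM × 189 mL ÷ 597 mM = 1.75 mL
carbenicillin: dilute stock: 64.5 µg/mL × 189 mL ÷ 100000 µg/mL = 0.12 mL
glucose: C1V1 = C2V2 → 0.926% ÷ 38.7% × 189 mL = 4.52 mL
potassium chloride: 6.15 g/L × 0.189 L = 1.16 g

ammonium nitrate 321.30 mg; HEPES buffer 1.75 mL; carbenicillin 0.12 mL; glucose 4.52 mL; potassium chloride 1.16 g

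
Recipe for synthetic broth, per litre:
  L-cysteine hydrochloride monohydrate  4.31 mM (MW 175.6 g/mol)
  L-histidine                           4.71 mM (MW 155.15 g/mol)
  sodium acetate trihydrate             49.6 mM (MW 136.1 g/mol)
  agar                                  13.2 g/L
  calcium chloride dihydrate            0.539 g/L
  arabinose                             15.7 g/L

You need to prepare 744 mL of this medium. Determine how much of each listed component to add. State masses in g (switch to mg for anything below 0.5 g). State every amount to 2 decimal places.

Scale factor relative to 1 L: 0.744.
L-cysteine hydrochloride monohydrate: 4.31 mmol/L × 175.6 g/mol × 0.744 L ÷ 1000 = 0.56 g
L-histidine: 4.71 mmol/L × 155.15 g/mol × 0.744 L ÷ 1000 = 0.54 g
sodium acetate trihydrate: 49.6 mmol/L × 136.1 g/mol × 0.744 L ÷ 1000 = 5.02 g
agar: 13.2 g/L × 0.744 L = 9.82 g
calcium chloride dihydrate: 0.539 g/L × 0.744 L = 0.401016 g = 401.02 mg
arabinose: 15.7 g/L × 0.744 L = 11.68 g

L-cysteine hydrochloride monohydrate 0.56 g; L-histidine 0.54 g; sodium acetate trihydrate 5.02 g; agar 9.82 g; calcium chloride dihydrate 401.02 mg; arabinose 11.68 g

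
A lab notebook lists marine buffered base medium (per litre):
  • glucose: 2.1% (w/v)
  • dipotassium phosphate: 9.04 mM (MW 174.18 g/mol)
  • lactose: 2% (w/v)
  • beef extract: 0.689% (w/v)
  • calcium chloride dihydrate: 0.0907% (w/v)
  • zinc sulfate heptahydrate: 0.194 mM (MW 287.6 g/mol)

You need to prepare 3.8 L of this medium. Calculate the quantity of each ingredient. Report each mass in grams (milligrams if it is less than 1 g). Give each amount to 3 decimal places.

Scale factor relative to 1 L: 3.8.
glucose: 2.1 g per 100 mL × 3800 mL ÷ 100 = 79.800 g
dipotassium phosphate: 9.04 mmol/L × 174.18 g/mol × 3.8 L ÷ 1000 = 5.983 g
lactose: 2% w/v = 20 g/L → 20 × 3.8 L = 76.000 g
beef extract: 0.689 g per 100 mL × 3800 mL ÷ 100 = 26.182 g
calcium chloride dihydrate: 0.0907% w/v = 0.907 g/L → 0.907 × 3.8 L = 3.447 g
zinc sulfate heptahydrate: 0.194 mmol/L × 287.6 mg/mmol × 3.8 L = 212.019 mg

glucose 79.800 g; dipotassium phosphate 5.983 g; lactose 76.000 g; beef extract 26.182 g; calcium chloride dihydrate 3.447 g; zinc sulfate heptahydrate 212.019 mg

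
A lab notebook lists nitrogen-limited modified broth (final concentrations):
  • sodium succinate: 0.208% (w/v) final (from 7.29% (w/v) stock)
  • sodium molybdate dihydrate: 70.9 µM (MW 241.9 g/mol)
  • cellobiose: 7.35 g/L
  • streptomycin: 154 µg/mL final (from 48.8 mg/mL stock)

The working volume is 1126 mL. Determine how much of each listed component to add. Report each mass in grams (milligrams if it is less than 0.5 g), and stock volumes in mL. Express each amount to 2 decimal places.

sodium succinate 32.13 mL; sodium molybdate dihydrate 19.31 mg; cellobiose 8.28 g; streptomycin 3.55 mL

Scale factor relative to 1 L: 1.126.
sodium succinate: dilute stock: 0.208% ÷ 7.29% × 1126 mL = 32.13 mL
sodium molybdate dihydrate: 70.9 µmol/L × 241.9 g/mol × 1.126 L ÷ 1000 = 19.31 mg
cellobiose: 7.35 g/L × 1.126 L = 8.28 g
streptomycin: dilute stock: 154 µg/mL × 1126 mL ÷ 48800 µg/mL = 3.55 mL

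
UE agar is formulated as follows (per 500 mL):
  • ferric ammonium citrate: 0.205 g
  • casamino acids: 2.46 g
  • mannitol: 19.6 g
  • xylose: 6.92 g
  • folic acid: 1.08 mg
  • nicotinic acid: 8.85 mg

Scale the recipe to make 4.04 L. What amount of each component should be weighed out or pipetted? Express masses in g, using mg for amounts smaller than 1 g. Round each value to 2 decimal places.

ferric ammonium citrate 1.66 g; casamino acids 19.88 g; mannitol 158.37 g; xylose 55.91 g; folic acid 8.73 mg; nicotinic acid 71.51 mg

Ratio of target to recipe volume: 4040 / 500 = 8.08.
ferric ammonium citrate: 0.205 g × (4040 mL / 500 mL) = 1.66 g
casamino acids: 2.46 g × (4040 mL / 500 mL) = 19.88 g
mannitol: 19.6 g × (4040 mL / 500 mL) = 158.37 g
xylose: 6.92 g × (4040 mL / 500 mL) = 55.91 g
folic acid: 1.08 mg × (4040 mL / 500 mL) = 8.73 mg
nicotinic acid: 8.85 mg × (4040 mL / 500 mL) = 71.51 mg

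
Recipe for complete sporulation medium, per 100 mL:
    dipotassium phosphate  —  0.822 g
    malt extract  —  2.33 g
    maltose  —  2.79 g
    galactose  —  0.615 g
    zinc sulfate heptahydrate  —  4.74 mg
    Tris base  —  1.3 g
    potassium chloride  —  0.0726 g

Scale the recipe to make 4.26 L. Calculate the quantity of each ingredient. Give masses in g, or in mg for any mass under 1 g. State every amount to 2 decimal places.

dipotassium phosphate 35.02 g; malt extract 99.26 g; maltose 118.85 g; galactose 26.20 g; zinc sulfate heptahydrate 201.92 mg; Tris base 55.38 g; potassium chloride 3.09 g

Ratio of target to recipe volume: 4260 / 100 = 42.6.
dipotassium phosphate: 0.822 g × (4260 mL / 100 mL) = 35.02 g
malt extract: 2.33 g × (4260 mL / 100 mL) = 99.26 g
maltose: 2.79 g × (4260 mL / 100 mL) = 118.85 g
galactose: 0.615 g × (4260 mL / 100 mL) = 26.20 g
zinc sulfate heptahydrate: 4.74 mg × (4260 mL / 100 mL) = 201.92 mg
Tris base: 1.3 g × (4260 mL / 100 mL) = 55.38 g
potassium chloride: 0.0726 g × (4260 mL / 100 mL) = 3.09 g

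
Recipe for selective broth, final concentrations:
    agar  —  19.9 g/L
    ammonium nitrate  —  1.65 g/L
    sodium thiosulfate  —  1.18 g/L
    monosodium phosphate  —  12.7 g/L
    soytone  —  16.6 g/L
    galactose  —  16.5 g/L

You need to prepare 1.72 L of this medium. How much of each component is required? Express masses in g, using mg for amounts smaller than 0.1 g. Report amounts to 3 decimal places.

agar 34.228 g; ammonium nitrate 2.838 g; sodium thiosulfate 2.030 g; monosodium phosphate 21.844 g; soytone 28.552 g; galactose 28.380 g

Working volume: 1.72 L.
agar: 19.9 g/L × 1.72 L = 34.228 g
ammonium nitrate: 1.65 g/L × 1.72 L = 2.838 g
sodium thiosulfate: 1.18 g/L × 1.72 L = 2.030 g
monosodium phosphate: 12.7 g/L × 1.72 L = 21.844 g
soytone: 16.6 g/L × 1.72 L = 28.552 g
galactose: 16.5 g/L × 1.72 L = 28.380 g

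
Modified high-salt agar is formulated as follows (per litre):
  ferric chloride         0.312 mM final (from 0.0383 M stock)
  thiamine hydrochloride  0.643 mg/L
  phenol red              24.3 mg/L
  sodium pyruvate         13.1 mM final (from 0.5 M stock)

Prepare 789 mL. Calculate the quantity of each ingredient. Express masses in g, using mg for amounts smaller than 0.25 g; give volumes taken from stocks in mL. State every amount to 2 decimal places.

Target volume = 789 mL = 0.789 L.
ferric chloride: dilute stock: 0.312 mM × 789 mL ÷ 38.3 mM = 6.43 mL
thiamine hydrochloride: 0.643 mg/L × 0.789 L = 0.51 mg
phenol red: 24.3 mg/L × 0.789 L = 19.17 mg
sodium pyruvate: V = C2·V2/C1 = 13.1 mM × 789 mL ÷ 500 mM = 20.67 mL

ferric chloride 6.43 mL; thiamine hydrochloride 0.51 mg; phenol red 19.17 mg; sodium pyruvate 20.67 mL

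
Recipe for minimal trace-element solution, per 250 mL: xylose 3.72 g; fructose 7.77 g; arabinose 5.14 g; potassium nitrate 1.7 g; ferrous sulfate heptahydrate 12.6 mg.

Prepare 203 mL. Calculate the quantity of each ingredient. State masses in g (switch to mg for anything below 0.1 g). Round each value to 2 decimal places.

xylose 3.02 g; fructose 6.31 g; arabinose 4.17 g; potassium nitrate 1.38 g; ferrous sulfate heptahydrate 10.23 mg

Ratio of target to recipe volume: 203 / 250 = 0.812.
xylose: 3.72 g × (203 mL / 250 mL) = 3.02 g
fructose: 7.77 g × (203 mL / 250 mL) = 6.31 g
arabinose: 5.14 g × (203 mL / 250 mL) = 4.17 g
potassium nitrate: 1.7 g × (203 mL / 250 mL) = 1.38 g
ferrous sulfate heptahydrate: 12.6 mg × (203 mL / 250 mL) = 10.23 mg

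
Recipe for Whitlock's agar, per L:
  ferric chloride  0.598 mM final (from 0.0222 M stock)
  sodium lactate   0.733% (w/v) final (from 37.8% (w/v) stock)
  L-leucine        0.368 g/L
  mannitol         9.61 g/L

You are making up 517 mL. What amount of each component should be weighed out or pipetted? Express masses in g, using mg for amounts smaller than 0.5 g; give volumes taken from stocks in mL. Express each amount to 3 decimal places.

Working volume: 517 mL = 0.517 L.
ferric chloride: C1V1 = C2V2 → 0.598 mM × 517 mL ÷ 22.2 mM = 13.926 mL
sodium lactate: V = C2·V2/C1 = 0.733% ÷ 37.8% × 517 mL = 10.025 mL
L-leucine: 0.368 g/L × 0.517 L = 0.190256 g = 190.256 mg
mannitol: 9.61 g/L × 0.517 L = 4.968 g

ferric chloride 13.926 mL; sodium lactate 10.025 mL; L-leucine 190.256 mg; mannitol 4.968 g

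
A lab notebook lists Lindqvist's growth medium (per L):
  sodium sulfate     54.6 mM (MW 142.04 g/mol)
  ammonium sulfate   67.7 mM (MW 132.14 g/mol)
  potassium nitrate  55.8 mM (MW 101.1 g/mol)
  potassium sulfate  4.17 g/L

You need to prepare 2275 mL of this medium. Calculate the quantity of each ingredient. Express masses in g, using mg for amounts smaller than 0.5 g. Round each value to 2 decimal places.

sodium sulfate 17.64 g; ammonium sulfate 20.35 g; potassium nitrate 12.83 g; potassium sulfate 9.49 g

Working volume: 2275 mL = 2.275 L.
sodium sulfate: 54.6 mmol/L × 142.04 g/mol × 2.275 L ÷ 1000 = 17.64 g
ammonium sulfate: 67.7 mmol/L × 132.14 g/mol × 2.275 L ÷ 1000 = 20.35 g
potassium nitrate: 55.8 mmol/L × 101.1 g/mol × 2.275 L ÷ 1000 = 12.83 g
potassium sulfate: 4.17 g/L × 2.275 L = 9.49 g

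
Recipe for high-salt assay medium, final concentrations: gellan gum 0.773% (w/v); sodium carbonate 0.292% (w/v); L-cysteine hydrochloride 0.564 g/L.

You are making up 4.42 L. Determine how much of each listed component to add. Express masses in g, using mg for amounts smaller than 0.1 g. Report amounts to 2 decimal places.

Scale factor relative to 1 L: 4.42.
gellan gum: 0.773 g per 100 mL × 4420 mL ÷ 100 = 34.17 g
sodium carbonate: 0.292% w/v = 2.92 g/L → 2.92 × 4.42 L = 12.91 g
L-cysteine hydrochloride: 0.564 g/L × 4.42 L = 2.49 g

gellan gum 34.17 g; sodium carbonate 12.91 g; L-cysteine hydrochloride 2.49 g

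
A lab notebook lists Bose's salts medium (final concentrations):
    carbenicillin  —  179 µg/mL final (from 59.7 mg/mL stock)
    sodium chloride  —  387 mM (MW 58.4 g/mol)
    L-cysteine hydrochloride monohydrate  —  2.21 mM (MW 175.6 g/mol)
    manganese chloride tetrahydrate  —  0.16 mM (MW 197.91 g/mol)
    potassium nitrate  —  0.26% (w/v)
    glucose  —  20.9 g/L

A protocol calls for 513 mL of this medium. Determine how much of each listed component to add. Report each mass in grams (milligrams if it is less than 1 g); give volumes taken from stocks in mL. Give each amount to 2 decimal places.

Target volume = 513 mL = 0.513 L.
carbenicillin: V = C2·V2/C1 = 179 µg/mL × 513 mL ÷ 59700 µg/mL = 1.54 mL
sodium chloride: 387 mmol/L × 58.4 g/mol × 0.513 L ÷ 1000 = 11.59 g
L-cysteine hydrochloride monohydrate: 2.21 mmol/L × 175.6 mg/mmol × 0.513 L = 199.08 mg
manganese chloride tetrahydrate: 0.16 mmol/L × 197.91 mg/mmol × 0.513 L = 16.24 mg
potassium nitrate: 0.26 g per 100 mL × 513 mL ÷ 100 = 1.33 g
glucose: 20.9 g/L × 0.513 L = 10.72 g

carbenicillin 1.54 mL; sodium chloride 11.59 g; L-cysteine hydrochloride monohydrate 199.08 mg; manganese chloride tetrahydrate 16.24 mg; potassium nitrate 1.33 g; glucose 10.72 g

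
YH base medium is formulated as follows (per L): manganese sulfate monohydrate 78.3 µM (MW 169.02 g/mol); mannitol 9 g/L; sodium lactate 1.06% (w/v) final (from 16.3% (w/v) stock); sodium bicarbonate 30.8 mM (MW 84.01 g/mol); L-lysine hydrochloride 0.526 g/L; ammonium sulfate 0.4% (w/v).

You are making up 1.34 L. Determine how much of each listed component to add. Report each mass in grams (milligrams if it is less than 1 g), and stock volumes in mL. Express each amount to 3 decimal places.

Scale factor relative to 1 L: 1.34.
manganese sulfate monohydrate: 78.3 µmol/L × 169.02 g/mol × 1.34 L ÷ 1000 = 17.734 mg
mannitol: 9 g/L × 1.34 L = 12.060 g
sodium lactate: C1V1 = C2V2 → 1.06% ÷ 16.3% × 1340 mL = 87.141 mL
sodium bicarbonate: 30.8 mmol/L × 84.01 g/mol × 1.34 L ÷ 1000 = 3.467 g
L-lysine hydrochloride: 0.526 g/L × 1.34 L = 0.70484 g = 704.840 mg
ammonium sulfate: 0.4% w/v = 4 g/L → 4 × 1.34 L = 5.360 g

manganese sulfate monohydrate 17.734 mg; mannitol 12.060 g; sodium lactate 87.141 mL; sodium bicarbonate 3.467 g; L-lysine hydrochloride 704.840 mg; ammonium sulfate 5.360 g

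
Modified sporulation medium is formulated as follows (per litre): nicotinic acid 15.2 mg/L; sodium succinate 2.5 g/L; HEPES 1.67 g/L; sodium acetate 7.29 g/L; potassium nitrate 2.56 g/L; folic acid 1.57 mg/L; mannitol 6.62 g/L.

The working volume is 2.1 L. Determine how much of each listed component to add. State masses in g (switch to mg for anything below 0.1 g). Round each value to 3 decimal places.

Working volume: 2.1 L.
nicotinic acid: 15.2 mg/L × 2.1 L = 31.920 mg
sodium succinate: 2.5 g/L × 2.1 L = 5.250 g
HEPES: 1.67 g/L × 2.1 L = 3.507 g
sodium acetate: 7.29 g/L × 2.1 L = 15.309 g
potassium nitrate: 2.56 g/L × 2.1 L = 5.376 g
folic acid: 1.57 mg/L × 2.1 L = 3.297 mg
mannitol: 6.62 g/L × 2.1 L = 13.902 g

nicotinic acid 31.920 mg; sodium succinate 5.250 g; HEPES 3.507 g; sodium acetate 15.309 g; potassium nitrate 5.376 g; folic acid 3.297 mg; mannitol 13.902 g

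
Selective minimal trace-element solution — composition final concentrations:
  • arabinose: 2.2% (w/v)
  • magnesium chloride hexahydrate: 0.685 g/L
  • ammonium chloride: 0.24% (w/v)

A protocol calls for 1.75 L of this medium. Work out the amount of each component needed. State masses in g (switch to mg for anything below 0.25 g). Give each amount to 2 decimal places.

arabinose 38.50 g; magnesium chloride hexahydrate 1.20 g; ammonium chloride 4.20 g

Working volume: 1.75 L.
arabinose: 2.2% w/v = 22 g/L → 22 × 1.75 L = 38.50 g
magnesium chloride hexahydrate: 0.685 g/L × 1.75 L = 1.20 g
ammonium chloride: 0.24 g per 100 mL × 1750 mL ÷ 100 = 4.20 g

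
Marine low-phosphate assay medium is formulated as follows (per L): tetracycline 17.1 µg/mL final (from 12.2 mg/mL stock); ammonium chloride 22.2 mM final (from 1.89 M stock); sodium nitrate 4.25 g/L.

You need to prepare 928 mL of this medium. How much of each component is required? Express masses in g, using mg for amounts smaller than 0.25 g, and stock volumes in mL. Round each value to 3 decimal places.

Working volume: 928 mL = 0.928 L.
tetracycline: C1V1 = C2V2 → 17.1 µg/mL × 928 mL ÷ 12200 µg/mL = 1.301 mL
ammonium chloride: C1V1 = C2V2 → 22.2 mM × 928 mL ÷ 1890 mM = 10.900 mL
sodium nitrate: 4.25 g/L × 0.928 L = 3.944 g

tetracycline 1.301 mL; ammonium chloride 10.900 mL; sodium nitrate 3.944 g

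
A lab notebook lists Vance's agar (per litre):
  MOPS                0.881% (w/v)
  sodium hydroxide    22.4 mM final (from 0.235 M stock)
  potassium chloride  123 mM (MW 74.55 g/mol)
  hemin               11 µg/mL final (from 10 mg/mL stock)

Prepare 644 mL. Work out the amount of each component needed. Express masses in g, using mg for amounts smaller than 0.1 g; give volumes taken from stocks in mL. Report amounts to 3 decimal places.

MOPS 5.674 g; sodium hydroxide 61.386 mL; potassium chloride 5.905 g; hemin 0.708 mL

Working volume: 644 mL = 0.644 L.
MOPS: 0.881% w/v = 8.81 g/L → 8.81 × 0.644 L = 5.674 g
sodium hydroxide: V = C2·V2/C1 = 22.4 mM × 644 mL ÷ 235 mM = 61.386 mL
potassium chloride: 123 mmol/L × 74.55 g/mol × 0.644 L ÷ 1000 = 5.905 g
hemin: C1V1 = C2V2 → 11 µg/mL × 644 mL ÷ 10000 µg/mL = 0.708 mL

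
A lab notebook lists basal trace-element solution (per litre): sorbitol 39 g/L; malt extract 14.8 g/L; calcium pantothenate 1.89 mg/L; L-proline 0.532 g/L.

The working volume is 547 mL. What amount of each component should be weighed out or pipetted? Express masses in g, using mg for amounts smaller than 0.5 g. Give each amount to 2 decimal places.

sorbitol 21.33 g; malt extract 8.10 g; calcium pantothenate 1.03 mg; L-proline 291.00 mg

Target volume = 547 mL = 0.547 L.
sorbitol: 39 g/L × 0.547 L = 21.33 g
malt extract: 14.8 g/L × 0.547 L = 8.10 g
calcium pantothenate: 1.89 mg/L × 0.547 L = 1.03 mg
L-proline: 0.532 g/L × 0.547 L = 0.291004 g = 291.00 mg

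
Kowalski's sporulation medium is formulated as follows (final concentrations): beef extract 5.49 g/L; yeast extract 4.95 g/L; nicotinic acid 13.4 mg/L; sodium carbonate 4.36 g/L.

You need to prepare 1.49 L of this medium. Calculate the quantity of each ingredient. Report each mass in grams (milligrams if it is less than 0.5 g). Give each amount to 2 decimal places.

beef extract 8.18 g; yeast extract 7.38 g; nicotinic acid 19.97 mg; sodium carbonate 6.50 g

Working volume: 1.49 L.
beef extract: 5.49 g/L × 1.49 L = 8.18 g
yeast extract: 4.95 g/L × 1.49 L = 7.38 g
nicotinic acid: 13.4 mg/L × 1.49 L = 19.97 mg
sodium carbonate: 4.36 g/L × 1.49 L = 6.50 g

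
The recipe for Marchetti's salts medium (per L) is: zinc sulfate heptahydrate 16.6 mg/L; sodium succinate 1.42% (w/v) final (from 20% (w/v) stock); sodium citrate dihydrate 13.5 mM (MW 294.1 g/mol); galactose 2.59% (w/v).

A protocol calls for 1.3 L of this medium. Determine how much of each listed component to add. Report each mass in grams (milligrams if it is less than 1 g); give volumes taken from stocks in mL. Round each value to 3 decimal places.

Scale factor relative to 1 L: 1.3.
zinc sulfate heptahydrate: 16.6 mg/L × 1.3 L = 21.580 mg
sodium succinate: V = C2·V2/C1 = 1.42% ÷ 20% × 1300 mL = 92.300 mL
sodium citrate dihydrate: 13.5 mmol/L × 294.1 g/mol × 1.3 L ÷ 1000 = 5.161 g
galactose: 2.59% w/v = 25.9 g/L → 25.9 × 1.3 L = 33.670 g

zinc sulfate heptahydrate 21.580 mg; sodium succinate 92.300 mL; sodium citrate dihydrate 5.161 g; galactose 33.670 g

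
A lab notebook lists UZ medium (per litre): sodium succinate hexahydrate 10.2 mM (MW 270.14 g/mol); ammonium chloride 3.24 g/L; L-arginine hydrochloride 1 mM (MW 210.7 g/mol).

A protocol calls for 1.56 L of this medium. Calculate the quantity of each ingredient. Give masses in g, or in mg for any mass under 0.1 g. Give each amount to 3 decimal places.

Scale factor relative to 1 L: 1.56.
sodium succinate hexahydrate: 10.2 mmol/L × 270.14 g/mol × 1.56 L ÷ 1000 = 4.298 g
ammonium chloride: 3.24 g/L × 1.56 L = 5.054 g
L-arginine hydrochloride: 1 mmol/L × 210.7 g/mol × 1.56 L ÷ 1000 = 0.329 g

sodium succinate hexahydrate 4.298 g; ammonium chloride 5.054 g; L-arginine hydrochloride 0.329 g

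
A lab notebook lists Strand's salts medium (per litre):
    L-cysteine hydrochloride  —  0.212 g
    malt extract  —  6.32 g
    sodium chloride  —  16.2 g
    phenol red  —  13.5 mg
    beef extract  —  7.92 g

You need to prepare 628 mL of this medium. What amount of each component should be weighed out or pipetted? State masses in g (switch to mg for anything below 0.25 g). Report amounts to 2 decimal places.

Scale factor = 628 mL / 1000 mL = 0.628.
L-cysteine hydrochloride: 0.212 g × (628 mL / 1000 mL) = 0.133136 g = 133.14 mg
malt extract: 6.32 g × (628 mL / 1000 mL) = 3.97 g
sodium chloride: 16.2 g × (628 mL / 1000 mL) = 10.17 g
phenol red: 13.5 mg × (628 mL / 1000 mL) = 8.48 mg
beef extract: 7.92 g × (628 mL / 1000 mL) = 4.97 g

L-cysteine hydrochloride 133.14 mg; malt extract 3.97 g; sodium chloride 10.17 g; phenol red 8.48 mg; beef extract 4.97 g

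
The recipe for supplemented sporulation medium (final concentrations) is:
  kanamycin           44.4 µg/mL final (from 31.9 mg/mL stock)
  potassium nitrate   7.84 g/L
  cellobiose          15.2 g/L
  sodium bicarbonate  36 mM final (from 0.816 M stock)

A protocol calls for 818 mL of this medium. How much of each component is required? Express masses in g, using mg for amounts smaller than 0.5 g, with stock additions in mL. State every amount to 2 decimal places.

Scale factor relative to 1 L: 0.818.
kanamycin: C1V1 = C2V2 → 44.4 µg/mL × 818 mL ÷ 31900 µg/mL = 1.14 mL
potassium nitrate: 7.84 g/L × 0.818 L = 6.41 g
cellobiose: 15.2 g/L × 0.818 L = 12.43 g
sodium bicarbonate: C1V1 = C2V2 → 36 mM × 818 mL ÷ 816 mM = 36.09 mL

kanamycin 1.14 mL; potassium nitrate 6.41 g; cellobiose 12.43 g; sodium bicarbonate 36.09 mL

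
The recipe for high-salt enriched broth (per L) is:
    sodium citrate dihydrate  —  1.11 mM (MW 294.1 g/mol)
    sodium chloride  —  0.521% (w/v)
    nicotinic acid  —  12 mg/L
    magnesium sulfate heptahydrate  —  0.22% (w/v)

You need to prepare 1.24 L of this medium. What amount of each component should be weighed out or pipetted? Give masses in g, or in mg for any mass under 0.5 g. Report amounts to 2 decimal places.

sodium citrate dihydrate 404.80 mg; sodium chloride 6.46 g; nicotinic acid 14.88 mg; magnesium sulfate heptahydrate 2.73 g

Scale factor relative to 1 L: 1.24.
sodium citrate dihydrate: 1.11 mmol/L × 294.1 mg/mmol × 1.24 L = 404.80 mg
sodium chloride: 0.521% w/v = 5.21 g/L → 5.21 × 1.24 L = 6.46 g
nicotinic acid: 12 mg/L × 1.24 L = 14.88 mg
magnesium sulfate heptahydrate: 0.22 g per 100 mL × 1240 mL ÷ 100 = 2.73 g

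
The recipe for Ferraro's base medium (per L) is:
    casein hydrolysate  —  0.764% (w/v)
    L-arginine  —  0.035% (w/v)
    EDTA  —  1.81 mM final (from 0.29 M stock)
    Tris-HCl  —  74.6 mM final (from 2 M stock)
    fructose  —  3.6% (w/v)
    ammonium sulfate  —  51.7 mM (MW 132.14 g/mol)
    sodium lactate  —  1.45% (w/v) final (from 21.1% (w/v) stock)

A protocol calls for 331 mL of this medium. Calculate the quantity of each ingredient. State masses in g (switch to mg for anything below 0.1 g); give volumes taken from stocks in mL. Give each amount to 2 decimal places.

Scale factor relative to 1 L: 0.331.
casein hydrolysate: 0.764 g per 100 mL × 331 mL ÷ 100 = 2.53 g
L-arginine: 0.035% w/v = 0.35 g/L → 0.35 × 0.331 L = 0.12 g
EDTA: C1V1 = C2V2 → 1.81 mM × 331 mL ÷ 290 mM = 2.07 mL
Tris-HCl: dilute stock: 74.6 mM × 331 mL ÷ 2000 mM = 12.35 mL
fructose: 3.6 g per 100 mL × 331 mL ÷ 100 = 11.92 g
ammonium sulfate: 51.7 mmol/L × 132.14 g/mol × 0.331 L ÷ 1000 = 2.26 g
sodium lactate: V = C2·V2/C1 = 1.45% ÷ 21.1% × 331 mL = 22.75 mL

casein hydrolysate 2.53 g; L-arginine 0.12 g; EDTA 2.07 mL; Tris-HCl 12.35 mL; fructose 11.92 g; ammonium sulfate 2.26 g; sodium lactate 22.75 mL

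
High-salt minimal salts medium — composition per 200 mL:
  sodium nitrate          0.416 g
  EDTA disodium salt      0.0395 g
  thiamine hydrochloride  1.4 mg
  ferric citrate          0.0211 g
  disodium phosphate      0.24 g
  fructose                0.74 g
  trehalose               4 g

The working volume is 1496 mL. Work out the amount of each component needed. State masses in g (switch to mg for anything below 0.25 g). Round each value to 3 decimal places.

sodium nitrate 3.112 g; EDTA disodium salt 0.295 g; thiamine hydrochloride 10.472 mg; ferric citrate 157.828 mg; disodium phosphate 1.795 g; fructose 5.535 g; trehalose 29.920 g

Scale factor = 1496 mL / 200 mL = 7.48.
sodium nitrate: 0.416 g × (1496 mL / 200 mL) = 3.112 g
EDTA disodium salt: 0.0395 g × (1496 mL / 200 mL) = 0.295 g
thiamine hydrochloride: 1.4 mg × (1496 mL / 200 mL) = 10.472 mg
ferric citrate: 0.0211 g × (1496 mL / 200 mL) = 0.157828 g = 157.828 mg
disodium phosphate: 0.24 g × (1496 mL / 200 mL) = 1.795 g
fructose: 0.74 g × (1496 mL / 200 mL) = 5.535 g
trehalose: 4 g × (1496 mL / 200 mL) = 29.920 g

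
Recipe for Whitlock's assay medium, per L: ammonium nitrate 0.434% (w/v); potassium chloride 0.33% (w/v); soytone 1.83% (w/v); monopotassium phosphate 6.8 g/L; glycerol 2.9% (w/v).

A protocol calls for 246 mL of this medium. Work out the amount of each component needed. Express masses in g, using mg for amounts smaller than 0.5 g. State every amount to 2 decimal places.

Target volume = 246 mL = 0.246 L.
ammonium nitrate: 0.434 g per 100 mL × 246 mL ÷ 100 = 1.07 g
potassium chloride: 0.33% w/v = 3.3 g/L → 3.3 × 0.246 L = 0.81 g
soytone: 1.83 g per 100 mL × 246 mL ÷ 100 = 4.50 g
monopotassium phosphate: 6.8 g/L × 0.246 L = 1.67 g
glycerol: 2.9 g per 100 mL × 246 mL ÷ 100 = 7.13 g

ammonium nitrate 1.07 g; potassium chloride 0.81 g; soytone 4.50 g; monopotassium phosphate 1.67 g; glycerol 7.13 g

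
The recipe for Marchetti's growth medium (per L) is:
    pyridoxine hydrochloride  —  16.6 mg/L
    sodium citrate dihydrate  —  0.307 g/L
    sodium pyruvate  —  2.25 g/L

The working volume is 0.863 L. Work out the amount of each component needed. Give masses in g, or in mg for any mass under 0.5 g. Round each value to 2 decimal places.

pyridoxine hydrochloride 14.33 mg; sodium citrate dihydrate 264.94 mg; sodium pyruvate 1.94 g

Scale factor relative to 1 L: 0.863.
pyridoxine hydrochloride: 16.6 mg/L × 0.863 L = 14.33 mg
sodium citrate dihydrate: 0.307 g/L × 0.863 L = 0.264941 g = 264.94 mg
sodium pyruvate: 2.25 g/L × 0.863 L = 1.94 g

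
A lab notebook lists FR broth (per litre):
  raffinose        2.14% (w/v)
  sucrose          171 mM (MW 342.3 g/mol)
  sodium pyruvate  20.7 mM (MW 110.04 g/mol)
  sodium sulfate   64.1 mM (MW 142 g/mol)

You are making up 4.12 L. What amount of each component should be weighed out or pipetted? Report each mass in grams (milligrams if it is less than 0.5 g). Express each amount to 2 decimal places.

Scale factor relative to 1 L: 4.12.
raffinose: 2.14% w/v = 21.4 g/L → 21.4 × 4.12 L = 88.17 g
sucrose: 171 mmol/L × 342.3 g/mol × 4.12 L ÷ 1000 = 241.16 g
sodium pyruvate: 20.7 mmol/L × 110.04 g/mol × 4.12 L ÷ 1000 = 9.38 g
sodium sulfate: 64.1 mmol/L × 142 g/mol × 4.12 L ÷ 1000 = 37.50 g

raffinose 88.17 g; sucrose 241.16 g; sodium pyruvate 9.38 g; sodium sulfate 37.50 g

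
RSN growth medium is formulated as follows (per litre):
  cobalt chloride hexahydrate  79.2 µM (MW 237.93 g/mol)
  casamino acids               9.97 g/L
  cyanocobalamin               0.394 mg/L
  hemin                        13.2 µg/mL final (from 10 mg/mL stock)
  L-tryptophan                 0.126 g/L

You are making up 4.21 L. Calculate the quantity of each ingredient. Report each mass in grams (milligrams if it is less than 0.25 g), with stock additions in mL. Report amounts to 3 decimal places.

cobalt chloride hexahydrate 79.333 mg; casamino acids 41.974 g; cyanocobalamin 1.659 mg; hemin 5.557 mL; L-tryptophan 0.530 g

Working volume: 4.21 L.
cobalt chloride hexahydrate: 79.2 µmol/L × 237.93 g/mol × 4.21 L ÷ 1000 = 79.333 mg
casamino acids: 9.97 g/L × 4.21 L = 41.974 g
cyanocobalamin: 0.394 mg/L × 4.21 L = 1.659 mg
hemin: V = C2·V2/C1 = 13.2 µg/mL × 4210 mL ÷ 10000 µg/mL = 5.557 mL
L-tryptophan: 0.126 g/L × 4.21 L = 0.530 g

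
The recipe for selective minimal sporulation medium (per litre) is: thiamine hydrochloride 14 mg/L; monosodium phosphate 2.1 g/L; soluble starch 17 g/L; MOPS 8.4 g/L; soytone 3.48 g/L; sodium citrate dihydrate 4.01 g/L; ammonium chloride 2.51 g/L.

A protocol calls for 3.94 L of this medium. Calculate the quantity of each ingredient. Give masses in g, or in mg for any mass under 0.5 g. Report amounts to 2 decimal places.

Scale factor relative to 1 L: 3.94.
thiamine hydrochloride: 14 mg/L × 3.94 L = 55.16 mg
monosodium phosphate: 2.1 g/L × 3.94 L = 8.27 g
soluble starch: 17 g/L × 3.94 L = 66.98 g
MOPS: 8.4 g/L × 3.94 L = 33.10 g
soytone: 3.48 g/L × 3.94 L = 13.71 g
sodium citrate dihydrate: 4.01 g/L × 3.94 L = 15.80 g
ammonium chloride: 2.51 g/L × 3.94 L = 9.89 g

thiamine hydrochloride 55.16 mg; monosodium phosphate 8.27 g; soluble starch 66.98 g; MOPS 33.10 g; soytone 13.71 g; sodium citrate dihydrate 15.80 g; ammonium chloride 9.89 g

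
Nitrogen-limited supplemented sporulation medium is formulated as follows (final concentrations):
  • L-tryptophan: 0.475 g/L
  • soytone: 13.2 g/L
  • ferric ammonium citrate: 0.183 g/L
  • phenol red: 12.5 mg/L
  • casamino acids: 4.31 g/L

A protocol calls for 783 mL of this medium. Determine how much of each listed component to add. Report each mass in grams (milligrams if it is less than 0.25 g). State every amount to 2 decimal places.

Scale factor relative to 1 L: 0.783.
L-tryptophan: 0.475 g/L × 0.783 L = 0.37 g
soytone: 13.2 g/L × 0.783 L = 10.34 g
ferric ammonium citrate: 0.183 g/L × 0.783 L = 0.143289 g = 143.29 mg
phenol red: 12.5 mg/L × 0.783 L = 9.79 mg
casamino acids: 4.31 g/L × 0.783 L = 3.37 g

L-tryptophan 0.37 g; soytone 10.34 g; ferric ammonium citrate 143.29 mg; phenol red 9.79 mg; casamino acids 3.37 g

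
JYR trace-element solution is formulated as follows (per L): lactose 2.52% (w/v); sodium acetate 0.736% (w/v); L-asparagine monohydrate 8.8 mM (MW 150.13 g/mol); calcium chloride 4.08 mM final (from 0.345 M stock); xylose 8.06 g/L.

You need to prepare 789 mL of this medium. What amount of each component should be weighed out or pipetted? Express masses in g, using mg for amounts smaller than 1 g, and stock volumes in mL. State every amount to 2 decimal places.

Scale factor relative to 1 L: 0.789.
lactose: 2.52% w/v = 25.2 g/L → 25.2 × 0.789 L = 19.88 g
sodium acetate: 0.736% w/v = 7.36 g/L → 7.36 × 0.789 L = 5.81 g
L-asparagine monohydrate: 8.8 mmol/L × 150.13 g/mol × 0.789 L ÷ 1000 = 1.04 g
calcium chloride: V = C2·V2/C1 = 4.08 mM × 789 mL ÷ 345 mM = 9.33 mL
xylose: 8.06 g/L × 0.789 L = 6.36 g

lactose 19.88 g; sodium acetate 5.81 g; L-asparagine monohydrate 1.04 g; calcium chloride 9.33 mL; xylose 6.36 g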